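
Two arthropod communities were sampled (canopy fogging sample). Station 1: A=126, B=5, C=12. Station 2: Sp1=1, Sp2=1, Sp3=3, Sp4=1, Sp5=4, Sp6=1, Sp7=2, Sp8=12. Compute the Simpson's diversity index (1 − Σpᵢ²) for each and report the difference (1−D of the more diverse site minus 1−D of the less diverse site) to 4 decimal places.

0.5014

Station 1: N=143, proportions 0.881119, 0.034965, 0.083916, giving 1−D = 0.215365 (working shown to 6 dp, full precision carried).
Station 2: N=25, proportions 0.04, 0.04, 0.12, 0.04, 0.16, 0.04, 0.08, 0.48, giving 1−D = 0.716800.
Difference = |0.215365 − 0.716800| = 0.501435, i.e. 0.5014 to 4 decimal places.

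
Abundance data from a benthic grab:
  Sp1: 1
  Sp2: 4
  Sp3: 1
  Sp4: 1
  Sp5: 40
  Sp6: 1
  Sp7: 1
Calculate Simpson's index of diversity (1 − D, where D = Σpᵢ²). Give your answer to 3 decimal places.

Total N = 1+4+1+1+40+1+1 = 49, so the proportions are 0.02041, 0.08163, 0.02041, 0.02041, 0.81633, 0.02041, 0.02041 (working shown to 5 dp, full precision carried).
D = 0.02041² + 0.08163² + 0.02041² + 0.02041² + 0.81633² + 0.02041² + 0.02041² = 0.00042 + 0.00666 + 0.00042 + 0.00042 + 0.66639 + 0.00042 + 0.00042 = 0.67514.
So 1 − D = 0.32486, i.e. 0.325 to 3 decimal places.

0.325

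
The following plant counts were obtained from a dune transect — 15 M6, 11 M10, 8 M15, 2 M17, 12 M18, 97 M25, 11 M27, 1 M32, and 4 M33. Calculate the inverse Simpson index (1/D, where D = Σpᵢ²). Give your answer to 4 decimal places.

2.5652

Total N = 15+11+8+2+12+97+11+1+4 = 161, so the proportions are 0.0931677, 0.068323, 0.0496894, 0.0124224, 0.0745342, 0.6024845, 0.068323, 0.0062112, 0.0248447 (working shown to 7 dp, full precision carried).
D = 0.0931677² + 0.068323² + 0.0496894² + 0.0124224² + 0.0745342² + 0.6024845² + 0.068323² + 0.0062112² + 0.0248447² = 0.0086802 + 0.0046680 + 0.0024690 + 0.0001543 + 0.0055553 + 0.3629875 + 0.0046680 + 0.0000386 + 0.0006173 = 0.3898384.
So 1/D = 2.565166, i.e. 2.5652 to 4 decimal places.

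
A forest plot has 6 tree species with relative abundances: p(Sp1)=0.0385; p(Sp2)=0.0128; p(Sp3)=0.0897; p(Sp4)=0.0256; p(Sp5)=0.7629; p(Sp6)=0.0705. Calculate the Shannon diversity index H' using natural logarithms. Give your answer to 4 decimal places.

Each pᵢ ln pᵢ term (working shown to 6 dp, full precision carried): 0.0385×(-3.257097)=-0.125398, 0.0128×(-4.358310)=-0.055786, 0.0897×(-2.411285)=-0.216292, 0.0256×(-3.665163)=-0.093828, 0.7629×(-0.270628)=-0.206462, 0.0705×(-2.652143)=-0.186976.
Sum = -0.884743, so H' = 0.8847.

0.8847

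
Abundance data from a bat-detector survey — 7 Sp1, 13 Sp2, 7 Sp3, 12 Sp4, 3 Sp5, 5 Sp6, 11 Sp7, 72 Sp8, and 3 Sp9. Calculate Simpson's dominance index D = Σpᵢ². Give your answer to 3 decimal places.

0.326

Total N = 7+13+7+12+3+5+11+72+3 = 133, so the proportions are 0.05263, 0.09774, 0.05263, 0.09023, 0.02256, 0.03759, 0.08271, 0.54135, 0.02256 (working shown to 5 dp, full precision carried).
D = 0.05263² + 0.09774² + 0.05263² + 0.09023² + 0.02256² + 0.03759² + 0.08271² + 0.54135² + 0.02256² = 0.00277 + 0.00955 + 0.00277 + 0.00814 + 0.00051 + 0.00141 + 0.00684 + 0.29306 + 0.00051 = 0.32557.
To 3 decimal places, D = 0.326.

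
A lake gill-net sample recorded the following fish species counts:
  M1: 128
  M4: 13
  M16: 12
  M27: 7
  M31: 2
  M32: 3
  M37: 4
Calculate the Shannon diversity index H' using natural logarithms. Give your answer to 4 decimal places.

0.9401

Total N = 128+13+12+7+2+3+4 = 169, so the proportions are 0.757396, 0.076923, 0.071006, 0.04142, 0.011834, 0.017751, 0.023669 (working shown to 6 dp, full precision carried).
Each pᵢ ln pᵢ term: 0.757396×(-0.277868)=-0.210457, 0.076923×(-2.564949)=-0.197304, 0.071006×(-2.644992)=-0.187810, 0.04142×(-3.183989)=-0.131881, 0.011834×(-4.436752)=-0.052506, 0.017751×(-4.031286)=-0.071561, 0.023669×(-3.743604)=-0.088606.
Sum = -0.940125, so H' = 0.9401.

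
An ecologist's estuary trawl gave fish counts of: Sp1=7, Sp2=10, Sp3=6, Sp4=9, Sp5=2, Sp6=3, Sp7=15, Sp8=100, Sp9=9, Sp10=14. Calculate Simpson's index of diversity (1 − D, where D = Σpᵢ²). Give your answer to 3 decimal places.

0.648

Total N = 7+10+6+9+2+3+15+100+9+14 = 175, so the proportions are 0.04, 0.05714, 0.03429, 0.05143, 0.01143, 0.01714, 0.08571, 0.57143, 0.05143, 0.08 (working shown to 5 dp, full precision carried).
D = 0.04² + 0.05714² + 0.03429² + 0.05143² + 0.01143² + 0.01714² + 0.08571² + 0.57143² + 0.05143² + 0.08² = 0.00160 + 0.00327 + 0.00118 + 0.00264 + 0.00013 + 0.00029 + 0.00735 + 0.32653 + 0.00264 + 0.00640 = 0.35203.
So 1 − D = 0.64797, i.e. 0.648 to 3 decimal places.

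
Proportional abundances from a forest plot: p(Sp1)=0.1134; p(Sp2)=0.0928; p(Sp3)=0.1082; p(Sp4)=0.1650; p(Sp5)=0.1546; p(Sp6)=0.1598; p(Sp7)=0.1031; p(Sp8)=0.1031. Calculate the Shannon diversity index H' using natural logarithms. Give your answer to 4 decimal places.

2.0555

Each pᵢ ln pᵢ term (working shown to 6 dp, full precision carried): 0.1134×(-2.176834)=-0.246853, 0.0928×(-2.377309)=-0.220614, 0.1082×(-2.223774)=-0.240612, 0.165×(-1.801810)=-0.297299, 0.1546×(-1.866914)=-0.288625, 0.1598×(-1.833832)=-0.293046, 0.1031×(-2.272056)=-0.234249, 0.1031×(-2.272056)=-0.234249.
Sum = -2.055547, so H' = 2.0555.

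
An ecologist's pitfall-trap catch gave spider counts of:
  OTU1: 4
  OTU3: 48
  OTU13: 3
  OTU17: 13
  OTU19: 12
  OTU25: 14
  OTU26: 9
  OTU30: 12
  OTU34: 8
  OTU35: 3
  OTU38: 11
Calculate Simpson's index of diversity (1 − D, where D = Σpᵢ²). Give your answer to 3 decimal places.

0.826

Total N = 4+48+3+13+12+14+9+12+8+3+11 = 137, so the proportions are 0.0292, 0.35036, 0.0219, 0.09489, 0.08759, 0.10219, 0.06569, 0.08759, 0.05839, 0.0219, 0.08029 (working shown to 5 dp, full precision carried).
D = 0.0292² + 0.35036² + 0.0219² + 0.09489² + 0.08759² + 0.10219² + 0.06569² + 0.08759² + 0.05839² + 0.0219² + 0.08029² = 0.00085 + 0.12276 + 0.00048 + 0.00900 + 0.00767 + 0.01044 + 0.00432 + 0.00767 + 0.00341 + 0.00048 + 0.00645 = 0.17353.
So 1 − D = 0.82647, i.e. 0.826 to 3 decimal places.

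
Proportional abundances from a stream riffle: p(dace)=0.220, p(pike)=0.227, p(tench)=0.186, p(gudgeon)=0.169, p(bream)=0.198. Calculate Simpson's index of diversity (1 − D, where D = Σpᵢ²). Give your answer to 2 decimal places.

D = 0.22² + 0.227² + 0.186² + 0.169² + 0.198² = 0.0484 + 0.0515 + 0.0346 + 0.0286 + 0.0392 = 0.2023 (working shown to 4 dp, full precision carried).
So 1 − D = 0.7977, i.e. 0.80 to 2 decimal places.

0.80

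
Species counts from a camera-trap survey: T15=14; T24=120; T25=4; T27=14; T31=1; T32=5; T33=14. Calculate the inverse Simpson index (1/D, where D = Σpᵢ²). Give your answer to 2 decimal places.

1.97

Total N = 14+120+4+14+1+5+14 = 172, so the proportions are 0.0814, 0.69767, 0.02326, 0.0814, 0.00581, 0.02907, 0.0814 (working shown to 5 dp, full precision carried).
D = 0.0814² + 0.69767² + 0.02326² + 0.0814² + 0.00581² + 0.02907² + 0.0814² = 0.00663 + 0.48675 + 0.00054 + 0.00663 + 0.00003 + 0.00085 + 0.00663 = 0.50804.
So 1/D = 1.9683, i.e. 1.97 to 2 decimal places.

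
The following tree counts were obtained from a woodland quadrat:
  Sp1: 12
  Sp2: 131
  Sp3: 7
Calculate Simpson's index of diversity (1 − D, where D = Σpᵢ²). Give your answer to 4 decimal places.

0.2287

Total N = 12+131+7 = 150, so the proportions are 0.08, 0.873333, 0.046667 (working shown to 6 dp, full precision carried).
D = 0.08² + 0.873333² + 0.046667² = 0.006400 + 0.762711 + 0.002178 = 0.771289.
So 1 − D = 0.228711, i.e. 0.2287 to 4 decimal places.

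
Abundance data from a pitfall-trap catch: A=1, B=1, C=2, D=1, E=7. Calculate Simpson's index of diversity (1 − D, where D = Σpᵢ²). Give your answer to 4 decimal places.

0.6111

Total N = 1+1+2+1+7 = 12, so the proportions are 0.083333, 0.083333, 0.166667, 0.083333, 0.583333 (working shown to 6 dp, full precision carried).
D = 0.083333² + 0.083333² + 0.166667² + 0.083333² + 0.583333² = 0.006944 + 0.006944 + 0.027778 + 0.006944 + 0.340278 = 0.388889.
So 1 − D = 0.611111, i.e. 0.6111 to 4 decimal places.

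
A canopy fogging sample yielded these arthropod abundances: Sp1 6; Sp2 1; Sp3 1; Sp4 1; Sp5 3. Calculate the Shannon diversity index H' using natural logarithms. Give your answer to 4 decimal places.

Total N = 6+1+1+1+3 = 12, so the proportions are 0.5, 0.083333, 0.083333, 0.083333, 0.25 (working shown to 6 dp, full precision carried).
Each pᵢ ln pᵢ term: 0.5×(-0.693147)=-0.346574, 0.083333×(-2.484907)=-0.207076, 0.083333×(-2.484907)=-0.207076, 0.083333×(-2.484907)=-0.207076, 0.25×(-1.386294)=-0.346574.
Sum = -1.314374, so H' = 1.3144.

1.3144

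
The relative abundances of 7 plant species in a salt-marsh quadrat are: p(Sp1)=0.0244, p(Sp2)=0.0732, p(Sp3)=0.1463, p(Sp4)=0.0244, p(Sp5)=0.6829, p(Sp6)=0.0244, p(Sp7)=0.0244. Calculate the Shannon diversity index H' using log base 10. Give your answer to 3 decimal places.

Each pᵢ log₁₀ pᵢ term (working shown to 5 dp, full precision carried): 0.0244×(-1.61261)=-0.03935, 0.0732×(-1.13549)=-0.08312, 0.1463×(-0.83476)=-0.12212, 0.0244×(-1.61261)=-0.03935, 0.6829×(-0.16564)=-0.11312, 0.0244×(-1.61261)=-0.03935, 0.0244×(-1.61261)=-0.03935.
Sum = -0.47575, so H' = 0.476.

0.476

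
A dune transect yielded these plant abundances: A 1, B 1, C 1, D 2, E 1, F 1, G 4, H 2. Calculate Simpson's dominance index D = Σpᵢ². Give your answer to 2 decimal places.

0.17

Total N = 1+1+1+2+1+1+4+2 = 13, so the proportions are 0.0769, 0.0769, 0.0769, 0.1538, 0.0769, 0.0769, 0.3077, 0.1538 (working shown to 4 dp, full precision carried).
D = 0.0769² + 0.0769² + 0.0769² + 0.1538² + 0.0769² + 0.0769² + 0.3077² + 0.1538² = 0.0059 + 0.0059 + 0.0059 + 0.0237 + 0.0059 + 0.0059 + 0.0947 + 0.0237 = 0.1716.
To 2 decimal places, D = 0.17.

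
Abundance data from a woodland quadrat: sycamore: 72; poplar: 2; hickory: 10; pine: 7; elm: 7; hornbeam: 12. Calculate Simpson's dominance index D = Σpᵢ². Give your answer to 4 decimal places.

0.4570

Total N = 72+2+10+7+7+12 = 110, so the proportions are 0.654545, 0.018182, 0.090909, 0.063636, 0.063636, 0.109091 (working shown to 6 dp, full precision carried).
D = 0.654545² + 0.018182² + 0.090909² + 0.063636² + 0.063636² + 0.109091² = 0.428430 + 0.000331 + 0.008264 + 0.004050 + 0.004050 + 0.011901 = 0.457025.
To 4 decimal places, D = 0.4570.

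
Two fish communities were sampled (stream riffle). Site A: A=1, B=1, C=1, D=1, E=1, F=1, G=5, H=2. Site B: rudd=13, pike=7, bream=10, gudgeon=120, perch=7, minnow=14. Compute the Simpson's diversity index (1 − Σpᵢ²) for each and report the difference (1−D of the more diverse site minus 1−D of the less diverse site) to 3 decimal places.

Site A: N=13, proportions 0.07692, 0.07692, 0.07692, 0.07692, 0.07692, 0.07692, 0.38462, 0.15385, giving 1−D = 0.79290 (working shown to 5 dp, full precision carried).
Site B: N=171, proportions 0.07602, 0.04094, 0.05848, 0.70175, 0.04094, 0.08187, giving 1−D = 0.48829.
Difference = |0.79290 − 0.48829| = 0.30461, i.e. 0.305 to 3 decimal places.

0.305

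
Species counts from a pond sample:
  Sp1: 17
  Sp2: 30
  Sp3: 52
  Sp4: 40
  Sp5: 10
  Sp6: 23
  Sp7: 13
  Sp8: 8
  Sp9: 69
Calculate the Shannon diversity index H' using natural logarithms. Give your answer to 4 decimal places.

Total N = 17+30+52+40+10+23+13+8+69 = 262, so the proportions are 0.064885, 0.114504, 0.198473, 0.152672, 0.038168, 0.087786, 0.049618, 0.030534, 0.263359 (working shown to 6 dp, full precision carried).
Each pᵢ ln pᵢ term: 0.064885×(-2.735131)=-0.177470, 0.114504×(-2.167147)=-0.248147, 0.198473×(-1.617101)=-0.320951, 0.152672×(-1.879465)=-0.286941, 0.038168×(-3.265759)=-0.124647, 0.087786×(-2.432850)=-0.213571, 0.049618×(-3.003395)=-0.149023, 0.030534×(-3.488903)=-0.106531, 0.263359×(-1.334238)=-0.351383.
Sum = -1.978666, so H' = 1.9787.

1.9787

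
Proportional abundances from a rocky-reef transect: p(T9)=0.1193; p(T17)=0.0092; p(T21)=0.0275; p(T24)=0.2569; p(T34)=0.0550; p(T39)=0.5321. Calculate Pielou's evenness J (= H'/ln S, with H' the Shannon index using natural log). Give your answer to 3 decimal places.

0.692

H' = −Σ pᵢ ln pᵢ = −((-0.25365) + (-0.04313) + (-0.09882) + (-0.34914) + (-0.15952) + (-0.33571)) = 1.23999 (working shown to 5 dp, full precision carried).
With S = 6 species, ln S = 1.79176, so J = 1.23999/1.79176 = 0.69205, i.e. 0.692 to 3 decimal places.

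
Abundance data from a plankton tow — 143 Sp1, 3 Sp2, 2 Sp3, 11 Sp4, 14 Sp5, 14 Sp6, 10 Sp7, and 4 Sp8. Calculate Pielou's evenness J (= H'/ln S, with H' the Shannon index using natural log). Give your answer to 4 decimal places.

0.5329

Total N = 143+3+2+11+14+14+10+4 = 201, so the proportions are 0.711443, 0.014925, 0.00995, 0.054726, 0.069652, 0.069652, 0.049751, 0.0199 (working shown to 6 dp, full precision carried).
H' = −Σ pᵢ ln pᵢ = −((-0.242218) + (-0.062757) + (-0.045872) + (-0.159003) + (-0.185569) + (-0.185569) + (-0.149290) + (-0.077950)) = 1.108228.
With S = 8 species, ln S = 2.079442, so J = 1.108228/2.079442 = 0.532945, i.e. 0.5329 to 4 decimal places.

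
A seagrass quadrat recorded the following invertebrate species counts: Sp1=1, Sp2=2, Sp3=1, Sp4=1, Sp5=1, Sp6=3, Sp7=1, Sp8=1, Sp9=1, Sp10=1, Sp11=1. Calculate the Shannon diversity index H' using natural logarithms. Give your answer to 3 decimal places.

Total N = 1+2+1+1+1+3+1+1+1+1+1 = 14, so the proportions are 0.07143, 0.14286, 0.07143, 0.07143, 0.07143, 0.21429, 0.07143, 0.07143, 0.07143, 0.07143, 0.07143 (working shown to 5 dp, full precision carried).
Each pᵢ ln pᵢ term: 0.07143×(-2.63906)=-0.18850, 0.14286×(-1.94591)=-0.27799, 0.07143×(-2.63906)=-0.18850, 0.07143×(-2.63906)=-0.18850, 0.07143×(-2.63906)=-0.18850, 0.21429×(-1.54045)=-0.33010, 0.07143×(-2.63906)=-0.18850, 0.07143×(-2.63906)=-0.18850, 0.07143×(-2.63906)=-0.18850, 0.07143×(-2.63906)=-0.18850, 0.07143×(-2.63906)=-0.18850.
Sum = -2.30462, so H' = 2.305.

2.305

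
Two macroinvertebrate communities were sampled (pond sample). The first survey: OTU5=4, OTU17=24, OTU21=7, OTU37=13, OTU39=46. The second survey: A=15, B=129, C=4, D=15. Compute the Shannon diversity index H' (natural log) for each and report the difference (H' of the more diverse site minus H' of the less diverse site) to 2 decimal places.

0.58

The first survey: N=94, proportions 0.0426, 0.2553, 0.0745, 0.1383, 0.4894, giving H' = 1.2997 (working shown to 4 dp, full precision carried).
The second survey: N=163, proportions 0.092, 0.7914, 0.0245, 0.092, giving H' = 0.7152.
Difference = |1.2997 − 0.7152| = 0.5845, i.e. 0.58 to 2 decimal places.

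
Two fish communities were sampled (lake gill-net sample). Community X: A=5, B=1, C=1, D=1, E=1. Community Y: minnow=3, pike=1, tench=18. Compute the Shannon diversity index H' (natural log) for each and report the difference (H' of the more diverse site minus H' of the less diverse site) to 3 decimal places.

Community X: N=9, proportions 0.55556, 0.11111, 0.11111, 0.11111, 0.11111, giving H' = 1.30309 (working shown to 5 dp, full precision carried).
Community Y: N=22, proportions 0.13636, 0.04545, 0.81818, giving H' = 0.57638.
Difference = |1.30309 − 0.57638| = 0.72671, i.e. 0.727 to 3 decimal places.

0.727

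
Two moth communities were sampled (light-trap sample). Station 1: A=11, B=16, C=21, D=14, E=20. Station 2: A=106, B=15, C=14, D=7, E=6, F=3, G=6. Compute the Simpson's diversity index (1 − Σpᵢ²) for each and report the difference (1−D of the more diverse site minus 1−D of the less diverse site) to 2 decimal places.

0.27

Station 1: N=82, proportions 0.1341, 0.1951, 0.2561, 0.1707, 0.2439, giving 1−D = 0.7897 (working shown to 4 dp, full precision carried).
Station 2: N=157, proportions 0.6752, 0.0955, 0.0892, 0.0446, 0.0382, 0.0191, 0.0382, giving 1−D = 0.5218.
Difference = |0.7897 − 0.5218| = 0.2679, i.e. 0.27 to 2 decimal places.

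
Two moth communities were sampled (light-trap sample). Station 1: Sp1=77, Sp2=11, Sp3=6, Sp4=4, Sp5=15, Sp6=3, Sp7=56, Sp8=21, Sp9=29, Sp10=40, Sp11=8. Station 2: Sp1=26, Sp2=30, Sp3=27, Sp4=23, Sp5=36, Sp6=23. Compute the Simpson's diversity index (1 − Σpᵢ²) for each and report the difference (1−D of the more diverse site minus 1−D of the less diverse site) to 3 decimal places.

Station 1: N=270, proportions 0.28519, 0.04074, 0.02222, 0.01481, 0.05556, 0.01111, 0.20741, 0.07778, 0.10741, 0.14815, 0.02963, giving 1−D = 0.82966 (working shown to 5 dp, full precision carried).
Station 2: N=165, proportions 0.15758, 0.18182, 0.16364, 0.13939, 0.21818, 0.13939, giving 1−D = 0.82887.
Difference = |0.82966 − 0.82887| = 0.00079, i.e. 0.001 to 3 decimal places.

0.001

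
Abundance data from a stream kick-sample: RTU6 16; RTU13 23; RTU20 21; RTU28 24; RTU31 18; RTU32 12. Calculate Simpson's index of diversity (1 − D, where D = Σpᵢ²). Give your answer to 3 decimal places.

0.825

Total N = 16+23+21+24+18+12 = 114, so the proportions are 0.14035, 0.20175, 0.18421, 0.21053, 0.15789, 0.10526 (working shown to 5 dp, full precision carried).
D = 0.14035² + 0.20175² + 0.18421² + 0.21053² + 0.15789² + 0.10526² = 0.01970 + 0.04070 + 0.03393 + 0.04432 + 0.02493 + 0.01108 = 0.17467.
So 1 − D = 0.82533, i.e. 0.825 to 3 decimal places.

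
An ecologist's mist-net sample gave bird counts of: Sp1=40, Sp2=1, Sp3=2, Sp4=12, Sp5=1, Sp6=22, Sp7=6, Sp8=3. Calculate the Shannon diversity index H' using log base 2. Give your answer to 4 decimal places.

2.1180

Total N = 40+1+2+12+1+22+6+3 = 87, so the proportions are 0.45977, 0.011494, 0.022989, 0.137931, 0.011494, 0.252874, 0.068966, 0.034483 (working shown to 6 dp, full precision carried).
Each pᵢ log₂ pᵢ term: 0.45977×(-1.121015)=-0.515409, 0.011494×(-6.442943)=-0.074057, 0.022989×(-5.442943)=-0.125125, 0.137931×(-2.857981)=-0.394204, 0.011494×(-6.442943)=-0.074057, 0.252874×(-1.983512)=-0.501578, 0.068966×(-3.857981)=-0.266068, 0.034483×(-4.857981)=-0.167517.
Sum = -2.118014, so H' = 2.1180.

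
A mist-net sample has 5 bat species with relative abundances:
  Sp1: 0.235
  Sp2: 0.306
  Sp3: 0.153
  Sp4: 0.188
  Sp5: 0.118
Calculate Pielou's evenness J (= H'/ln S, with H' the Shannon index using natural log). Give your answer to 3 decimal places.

0.967

H' = −Σ pᵢ ln pᵢ = −((-0.34032) + (-0.36236) + (-0.28723) + (-0.31421) + (-0.25217)) = 1.55629 (working shown to 5 dp, full precision carried).
With S = 5 species, ln S = 1.60944, so J = 1.55629/1.60944 = 0.96698, i.e. 0.967 to 3 decimal places.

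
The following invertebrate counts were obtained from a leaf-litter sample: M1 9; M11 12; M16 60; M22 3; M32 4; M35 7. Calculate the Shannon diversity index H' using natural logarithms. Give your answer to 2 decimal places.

1.21

Total N = 9+12+60+3+4+7 = 95, so the proportions are 0.0947, 0.1263, 0.6316, 0.0316, 0.0421, 0.0737 (working shown to 4 dp, full precision carried).
Each pᵢ ln pᵢ term: 0.0947×(-2.3567)=-0.2233, 0.1263×(-2.0690)=-0.2613, 0.6316×(-0.4595)=-0.2902, 0.0316×(-3.4553)=-0.1091, 0.0421×(-3.1676)=-0.1334, 0.0737×(-2.6080)=-0.1922.
Sum = -1.2095, so H' = 1.21.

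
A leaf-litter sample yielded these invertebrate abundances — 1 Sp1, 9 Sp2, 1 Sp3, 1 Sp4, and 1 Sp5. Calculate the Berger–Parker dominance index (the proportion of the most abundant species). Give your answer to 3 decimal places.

Total N = 1+9+1+1+1 = 13, so the proportions are 0.07692, 0.69231, 0.07692, 0.07692, 0.07692 (working shown to 5 dp, full precision carried).
The largest proportion is 0.69231, i.e. d = 0.692 to 3 decimal places.

0.692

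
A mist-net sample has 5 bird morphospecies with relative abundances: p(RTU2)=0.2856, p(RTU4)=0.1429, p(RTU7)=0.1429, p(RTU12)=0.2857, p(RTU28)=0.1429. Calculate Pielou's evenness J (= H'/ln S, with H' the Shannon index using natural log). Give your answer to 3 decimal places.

0.963

H' = −Σ pᵢ ln pᵢ = −((-0.35790) + (-0.27803) + (-0.27803) + (-0.35793) + (-0.27803)) = 1.54992 (working shown to 5 dp, full precision carried).
With S = 5 species, ln S = 1.60944, so J = 1.54992/1.60944 = 0.96302, i.e. 0.963 to 3 decimal places.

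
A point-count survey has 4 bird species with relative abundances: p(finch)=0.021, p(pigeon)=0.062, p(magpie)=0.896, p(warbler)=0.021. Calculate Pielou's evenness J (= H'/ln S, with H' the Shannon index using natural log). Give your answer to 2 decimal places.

H' = −Σ pᵢ ln pᵢ = −((-0.0811) + (-0.1724) + (-0.0984) + (-0.0811)) = 0.4330 (working shown to 4 dp, full precision carried).
With S = 4 species, ln S = 1.3863, so J = 0.4330/1.3863 = 0.3124, i.e. 0.31 to 2 decimal places.

0.31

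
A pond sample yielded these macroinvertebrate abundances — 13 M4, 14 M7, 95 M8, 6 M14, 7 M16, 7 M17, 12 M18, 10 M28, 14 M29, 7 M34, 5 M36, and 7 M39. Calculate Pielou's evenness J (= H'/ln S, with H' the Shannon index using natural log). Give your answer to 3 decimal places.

0.766

Total N = 13+14+95+6+7+7+12+10+14+7+5+7 = 197, so the proportions are 0.06599, 0.07107, 0.48223, 0.03046, 0.03553, 0.03553, 0.06091, 0.05076, 0.07107, 0.03553, 0.02538, 0.03553 (working shown to 5 dp, full precision carried).
H' = −Σ pᵢ ln pᵢ = −((-0.17938) + (-0.18791) + (-0.35171) + (-0.10634) + (-0.11858) + (-0.11858) + (-0.17045) + (-0.15130) + (-0.18791) + (-0.11858) + (-0.09324) + (-0.11858)) = 1.90257.
With S = 12 species, ln S = 2.48491, so J = 1.90257/2.48491 = 0.76565, i.e. 0.766 to 3 decimal places.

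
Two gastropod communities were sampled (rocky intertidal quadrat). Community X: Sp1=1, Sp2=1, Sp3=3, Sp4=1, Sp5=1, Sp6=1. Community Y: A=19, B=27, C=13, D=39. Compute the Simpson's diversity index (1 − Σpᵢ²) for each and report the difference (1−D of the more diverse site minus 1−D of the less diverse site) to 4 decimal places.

Community X: N=8, proportions 0.125, 0.125, 0.375, 0.125, 0.125, 0.125, giving 1−D = 0.781250 (working shown to 6 dp, full precision carried).
Community Y: N=98, proportions 0.193878, 0.27551, 0.132653, 0.397959, giving 1−D = 0.710537.
Difference = |0.781250 − 0.710537| = 0.070713, i.e. 0.0707 to 4 decimal places.

0.0707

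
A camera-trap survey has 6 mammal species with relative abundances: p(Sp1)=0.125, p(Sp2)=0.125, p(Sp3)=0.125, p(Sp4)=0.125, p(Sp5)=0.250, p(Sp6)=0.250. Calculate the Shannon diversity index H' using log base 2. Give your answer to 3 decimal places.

2.500

Each pᵢ log₂ pᵢ term (working shown to 5 dp, full precision carried): 0.125×(-3.00000)=-0.37500, 0.125×(-3.00000)=-0.37500, 0.125×(-3.00000)=-0.37500, 0.125×(-3.00000)=-0.37500, 0.25×(-2.00000)=-0.50000, 0.25×(-2.00000)=-0.50000.
Sum = -2.50000, so H' = 2.500.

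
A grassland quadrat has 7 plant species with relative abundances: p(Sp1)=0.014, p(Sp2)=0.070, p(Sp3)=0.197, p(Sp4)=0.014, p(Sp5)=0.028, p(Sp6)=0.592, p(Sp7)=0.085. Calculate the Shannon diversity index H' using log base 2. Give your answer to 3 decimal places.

Each pᵢ log₂ pᵢ term (working shown to 5 dp, full precision carried): 0.014×(-6.15843)=-0.08622, 0.07×(-3.83650)=-0.26856, 0.197×(-2.34373)=-0.46172, 0.014×(-6.15843)=-0.08622, 0.028×(-5.15843)=-0.14444, 0.592×(-0.75633)=-0.44775, 0.085×(-3.55639)=-0.30229.
Sum = -1.79718, so H' = 1.797.

1.797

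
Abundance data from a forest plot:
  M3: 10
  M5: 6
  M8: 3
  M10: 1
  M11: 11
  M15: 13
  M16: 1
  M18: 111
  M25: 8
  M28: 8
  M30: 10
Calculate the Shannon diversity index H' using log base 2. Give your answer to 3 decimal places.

Total N = 10+6+3+1+11+13+1+111+8+8+10 = 182, so the proportions are 0.05495, 0.03297, 0.01648, 0.00549, 0.06044, 0.07143, 0.00549, 0.60989, 0.04396, 0.04396, 0.05495 (working shown to 5 dp, full precision carried).
Each pᵢ log₂ pᵢ term: 0.05495×(-4.18587)=-0.22999, 0.03297×(-4.92283)=-0.16229, 0.01648×(-5.92283)=-0.09763, 0.00549×(-7.50779)=-0.04125, 0.06044×(-4.04836)=-0.24468, 0.07143×(-3.80735)=-0.27195, 0.00549×(-7.50779)=-0.04125, 0.60989×(-0.71338)=-0.43508, 0.04396×(-4.50779)=-0.19814, 0.04396×(-4.50779)=-0.19814, 0.05495×(-4.18587)=-0.22999.
Sum = -2.15042, so H' = 2.150.

2.150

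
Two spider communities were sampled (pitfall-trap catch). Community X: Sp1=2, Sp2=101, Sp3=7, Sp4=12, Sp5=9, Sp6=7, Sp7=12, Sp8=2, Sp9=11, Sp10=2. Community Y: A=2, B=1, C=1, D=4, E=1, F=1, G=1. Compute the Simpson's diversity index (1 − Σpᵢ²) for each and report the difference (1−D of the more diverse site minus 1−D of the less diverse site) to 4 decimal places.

0.1901

Community X: N=165, proportions 0.012121, 0.612121, 0.042424, 0.072727, 0.054545, 0.042424, 0.072727, 0.012121, 0.066667, 0.012121, giving 1−D = 0.603269 (working shown to 6 dp, full precision carried).
Community Y: N=11, proportions 0.181818, 0.090909, 0.090909, 0.363636, 0.090909, 0.090909, 0.090909, giving 1−D = 0.793388.
Difference = |0.603269 − 0.793388| = 0.190119, i.e. 0.1901 to 4 decimal places.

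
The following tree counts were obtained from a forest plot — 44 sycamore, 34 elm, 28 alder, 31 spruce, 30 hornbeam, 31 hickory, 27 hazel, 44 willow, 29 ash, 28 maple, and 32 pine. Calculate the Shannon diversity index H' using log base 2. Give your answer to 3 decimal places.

3.438

Total N = 44+34+28+31+30+31+27+44+29+28+32 = 358, so the proportions are 0.12291, 0.09497, 0.07821, 0.08659, 0.0838, 0.08659, 0.07542, 0.12291, 0.08101, 0.07821, 0.08939 (working shown to 5 dp, full precision carried).
Each pᵢ log₂ pᵢ term: 0.12291×(-3.02438)=-0.37171, 0.09497×(-3.39635)=-0.32256, 0.07821×(-3.67646)=-0.28754, 0.08659×(-3.52962)=-0.30564, 0.0838×(-3.57693)=-0.29974, 0.08659×(-3.52962)=-0.30564, 0.07542×(-3.72893)=-0.28123, 0.12291×(-3.02438)=-0.37171, 0.08101×(-3.62583)=-0.29371, 0.07821×(-3.67646)=-0.28754, 0.08939×(-3.48382)=-0.31140.
Sum = -3.43844, so H' = 3.438.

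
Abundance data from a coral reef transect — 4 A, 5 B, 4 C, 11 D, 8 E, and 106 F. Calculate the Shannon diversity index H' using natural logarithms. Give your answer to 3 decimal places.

0.895

Total N = 4+5+4+11+8+106 = 138, so the proportions are 0.02899, 0.03623, 0.02899, 0.07971, 0.05797, 0.76812 (working shown to 5 dp, full precision carried).
Each pᵢ ln pᵢ term: 0.02899×(-3.54096)=-0.10264, 0.03623×(-3.31782)=-0.12021, 0.02899×(-3.54096)=-0.10264, 0.07971×(-2.52936)=-0.20162, 0.05797×(-2.84781)=-0.16509, 0.76812×(-0.26381)=-0.20264.
Sum = -0.89483, so H' = 0.895.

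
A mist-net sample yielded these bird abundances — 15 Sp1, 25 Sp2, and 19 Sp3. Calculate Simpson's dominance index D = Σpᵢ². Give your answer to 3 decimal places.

0.348

Total N = 15+25+19 = 59, so the proportions are 0.25424, 0.42373, 0.32203 (working shown to 5 dp, full precision carried).
D = 0.25424² + 0.42373² + 0.32203² = 0.06464 + 0.17955 + 0.10371 = 0.34789.
To 3 decimal places, D = 0.348.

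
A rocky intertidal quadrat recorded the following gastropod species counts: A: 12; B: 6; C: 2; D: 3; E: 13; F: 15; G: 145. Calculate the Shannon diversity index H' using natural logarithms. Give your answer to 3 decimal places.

Total N = 12+6+2+3+13+15+145 = 196, so the proportions are 0.06122, 0.03061, 0.0102, 0.01531, 0.06633, 0.07653, 0.7398 (working shown to 5 dp, full precision carried).
Each pᵢ ln pᵢ term: 0.06122×(-2.79321)=-0.17101, 0.03061×(-3.48636)=-0.10673, 0.0102×(-4.58497)=-0.04679, 0.01531×(-4.17950)=-0.06397, 0.06633×(-2.71317)=-0.17995, 0.07653×(-2.57006)=-0.19669, 0.7398×(-0.30138)=-0.22296.
Sum = -0.98810, so H' = 0.988.

0.988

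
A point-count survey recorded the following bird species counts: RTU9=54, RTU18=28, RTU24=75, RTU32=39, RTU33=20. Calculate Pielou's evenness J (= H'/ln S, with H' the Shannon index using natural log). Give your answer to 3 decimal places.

Total N = 54+28+75+39+20 = 216, so the proportions are 0.25, 0.12963, 0.34722, 0.18056, 0.09259 (working shown to 5 dp, full precision carried).
H' = −Σ pᵢ ln pᵢ = −((-0.34657) + (-0.26484) + (-0.36729) + (-0.30906) + (-0.22033)) = 1.50809.
With S = 5 species, ln S = 1.60944, so J = 1.50809/1.60944 = 0.93703, i.e. 0.937 to 3 decimal places.

0.937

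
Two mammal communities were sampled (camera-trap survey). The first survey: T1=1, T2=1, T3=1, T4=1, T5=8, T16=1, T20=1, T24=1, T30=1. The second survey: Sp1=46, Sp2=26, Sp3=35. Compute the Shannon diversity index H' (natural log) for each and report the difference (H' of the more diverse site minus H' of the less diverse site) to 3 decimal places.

0.661

The first survey: N=16, proportions 0.0625, 0.0625, 0.0625, 0.0625, 0.5, 0.0625, 0.0625, 0.0625, 0.0625, giving H' = 1.73287 (working shown to 5 dp, full precision carried).
The second survey: N=107, proportions 0.42991, 0.24299, 0.3271, giving H' = 1.07222.
Difference = |1.73287 − 1.07222| = 0.66065, i.e. 0.661 to 3 decimal places.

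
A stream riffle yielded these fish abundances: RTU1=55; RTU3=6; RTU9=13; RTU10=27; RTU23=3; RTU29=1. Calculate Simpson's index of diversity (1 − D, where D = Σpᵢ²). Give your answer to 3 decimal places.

0.640

Total N = 55+6+13+27+3+1 = 105, so the proportions are 0.52381, 0.05714, 0.12381, 0.25714, 0.02857, 0.00952 (working shown to 5 dp, full precision carried).
D = 0.52381² + 0.05714² + 0.12381² + 0.25714² + 0.02857² + 0.00952² = 0.27438 + 0.00327 + 0.01533 + 0.06612 + 0.00082 + 0.00009 = 0.36000.
So 1 − D = 0.64000, i.e. 0.640 to 3 decimal places.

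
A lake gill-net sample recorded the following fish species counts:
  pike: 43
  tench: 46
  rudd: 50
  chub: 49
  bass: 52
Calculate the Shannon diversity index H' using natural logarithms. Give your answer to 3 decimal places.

Total N = 43+46+50+49+52 = 240, so the proportions are 0.17917, 0.19167, 0.20833, 0.20417, 0.21667 (working shown to 5 dp, full precision carried).
Each pᵢ ln pᵢ term: 0.17917×(-1.71944)=-0.30807, 0.19167×(-1.65200)=-0.31663, 0.20833×(-1.56862)=-0.32679, 0.20417×(-1.58882)=-0.32438, 0.21667×(-1.52940)=-0.33137.
Sum = -1.60725, so H' = 1.607.

1.607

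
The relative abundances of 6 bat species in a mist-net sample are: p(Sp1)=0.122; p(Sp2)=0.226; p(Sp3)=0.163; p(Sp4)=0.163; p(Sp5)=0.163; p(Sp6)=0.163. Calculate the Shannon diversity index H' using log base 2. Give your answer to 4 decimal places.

Each pᵢ log₂ pᵢ term (working shown to 6 dp, full precision carried): 0.122×(-3.035047)=-0.370276, 0.226×(-2.145605)=-0.484907, 0.163×(-2.617056)=-0.426580, 0.163×(-2.617056)=-0.426580, 0.163×(-2.617056)=-0.426580, 0.163×(-2.617056)=-0.426580.
Sum = -2.561503, so H' = 2.5615.

2.5615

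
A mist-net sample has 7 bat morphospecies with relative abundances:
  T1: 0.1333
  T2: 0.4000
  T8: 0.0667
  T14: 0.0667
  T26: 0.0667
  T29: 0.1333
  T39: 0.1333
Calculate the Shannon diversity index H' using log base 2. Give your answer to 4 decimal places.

2.4730

Each pᵢ log₂ pᵢ term (working shown to 6 dp, full precision carried): 0.1333×(-2.907251)=-0.387537, 0.4×(-1.321928)=-0.528771, 0.0667×(-3.906169)=-0.260542, 0.0667×(-3.906169)=-0.260542, 0.0667×(-3.906169)=-0.260542, 0.1333×(-2.907251)=-0.387537, 0.1333×(-2.907251)=-0.387537.
Sum = -2.473006, so H' = 2.4730.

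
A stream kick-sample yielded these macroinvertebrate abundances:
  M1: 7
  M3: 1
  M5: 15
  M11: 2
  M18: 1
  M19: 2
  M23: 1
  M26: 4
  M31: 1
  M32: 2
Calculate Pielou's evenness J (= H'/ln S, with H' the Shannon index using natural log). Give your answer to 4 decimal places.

Total N = 7+1+15+2+1+2+1+4+1+2 = 36, so the proportions are 0.194444, 0.027778, 0.416667, 0.055556, 0.027778, 0.055556, 0.027778, 0.111111, 0.027778, 0.055556 (working shown to 6 dp, full precision carried).
H' = −Σ pᵢ ln pᵢ = −((-0.318424) + (-0.099542) + (-0.364779) + (-0.160576) + (-0.099542) + (-0.160576) + (-0.099542) + (-0.244136) + (-0.099542) + (-0.160576)) = 1.807236.
With S = 10 species, ln S = 2.302585, so J = 1.807236/2.302585 = 0.784873, i.e. 0.7849 to 4 decimal places.

0.7849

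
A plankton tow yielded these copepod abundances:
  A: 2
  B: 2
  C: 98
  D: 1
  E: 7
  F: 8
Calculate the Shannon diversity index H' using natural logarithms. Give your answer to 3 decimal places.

Total N = 2+2+98+1+7+8 = 118, so the proportions are 0.01695, 0.01695, 0.83051, 0.00847, 0.05932, 0.0678 (working shown to 5 dp, full precision carried).
Each pᵢ ln pᵢ term: 0.01695×(-4.07754)=-0.06911, 0.01695×(-4.07754)=-0.06911, 0.83051×(-0.18572)=-0.15424, 0.00847×(-4.77068)=-0.04043, 0.05932×(-2.82477)=-0.16757, 0.0678×(-2.69124)=-0.18246.
Sum = -0.68292, so H' = 0.683.

0.683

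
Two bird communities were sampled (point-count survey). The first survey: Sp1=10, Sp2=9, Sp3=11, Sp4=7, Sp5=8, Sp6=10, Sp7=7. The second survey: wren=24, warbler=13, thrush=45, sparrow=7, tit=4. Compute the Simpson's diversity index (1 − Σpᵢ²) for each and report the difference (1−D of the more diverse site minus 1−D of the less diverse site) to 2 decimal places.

0.18

The first survey: N=62, proportions 0.1613, 0.1452, 0.1774, 0.1129, 0.129, 0.1613, 0.1129, giving 1−D = 0.8533 (working shown to 4 dp, full precision carried).
The second survey: N=93, proportions 0.2581, 0.1398, 0.4839, 0.0753, 0.043, giving 1−D = 0.6722.
Difference = |0.8533 − 0.6722| = 0.1811, i.e. 0.18 to 2 decimal places.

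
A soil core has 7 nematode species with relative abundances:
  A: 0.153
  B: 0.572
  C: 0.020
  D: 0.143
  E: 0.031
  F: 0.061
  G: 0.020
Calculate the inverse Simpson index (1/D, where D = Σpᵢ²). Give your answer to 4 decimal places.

2.6559

D = 0.153² + 0.572² + 0.02² + 0.143² + 0.031² + 0.061² + 0.02² = 0.0234090 + 0.3271840 + 0.0004000 + 0.0204490 + 0.0009610 + 0.0037210 + 0.0004000 = 0.3765240 (working shown to 7 dp, full precision carried).
So 1/D = 2.655873, i.e. 2.6559 to 4 decimal places.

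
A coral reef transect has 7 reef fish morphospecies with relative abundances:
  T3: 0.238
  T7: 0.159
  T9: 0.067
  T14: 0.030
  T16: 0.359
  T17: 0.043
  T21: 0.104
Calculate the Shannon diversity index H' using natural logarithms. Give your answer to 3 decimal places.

1.659

Each pᵢ ln pᵢ term (working shown to 5 dp, full precision carried): 0.238×(-1.43548)=-0.34165, 0.159×(-1.83885)=-0.29238, 0.067×(-2.70306)=-0.18111, 0.03×(-3.50656)=-0.10520, 0.359×(-1.02443)=-0.36777, 0.043×(-3.14656)=-0.13530, 0.104×(-2.26336)=-0.23539.
Sum = -1.65879, so H' = 1.659.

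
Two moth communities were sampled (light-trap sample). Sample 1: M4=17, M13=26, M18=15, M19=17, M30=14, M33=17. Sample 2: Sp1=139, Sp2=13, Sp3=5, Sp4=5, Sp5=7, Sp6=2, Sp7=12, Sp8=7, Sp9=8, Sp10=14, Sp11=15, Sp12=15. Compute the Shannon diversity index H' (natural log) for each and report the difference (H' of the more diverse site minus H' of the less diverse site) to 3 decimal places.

Sample 1: N=106, proportions 0.160377, 0.245283, 0.141509, 0.160377, 0.132075, 0.160377, giving H' = 1.769364 (working shown to 6 dp, full precision carried).
Sample 2: N=242, proportions 0.57438, 0.053719, 0.020661, 0.020661, 0.028926, 0.008264, 0.049587, 0.028926, 0.033058, 0.057851, 0.061983, 0.061983, giving H' = 1.651738.
Difference = |1.769364 − 1.651738| = 0.117626, i.e. 0.118 to 3 decimal places.

0.118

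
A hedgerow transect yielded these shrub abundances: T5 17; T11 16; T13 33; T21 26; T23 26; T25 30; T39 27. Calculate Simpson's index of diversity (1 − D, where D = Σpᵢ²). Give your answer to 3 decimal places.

0.849

Total N = 17+16+33+26+26+30+27 = 175, so the proportions are 0.09714, 0.09143, 0.18857, 0.14857, 0.14857, 0.17143, 0.15429 (working shown to 5 dp, full precision carried).
D = 0.09714² + 0.09143² + 0.18857² + 0.14857² + 0.14857² + 0.17143² + 0.15429² = 0.00944 + 0.00836 + 0.03556 + 0.02207 + 0.02207 + 0.02939 + 0.02380 = 0.15069.
So 1 − D = 0.84931, i.e. 0.849 to 3 decimal places.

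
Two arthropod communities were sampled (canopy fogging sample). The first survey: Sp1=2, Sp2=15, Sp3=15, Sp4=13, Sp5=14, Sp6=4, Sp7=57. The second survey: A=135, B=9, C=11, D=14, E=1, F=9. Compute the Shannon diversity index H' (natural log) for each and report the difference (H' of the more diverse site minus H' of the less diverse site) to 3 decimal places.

0.633

The first survey: N=120, proportions 0.0166667, 0.125, 0.125, 0.1083333, 0.1166667, 0.0333333, 0.475, giving H' = 1.5465080 (working shown to 7 dp, full precision carried).
The second survey: N=179, proportions 0.7541899, 0.0502793, 0.0614525, 0.0782123, 0.0055866, 0.0502793, giving H' = 0.9131635.
Difference = |1.5465080 − 0.9131635| = 0.6333445, i.e. 0.633 to 3 decimal places.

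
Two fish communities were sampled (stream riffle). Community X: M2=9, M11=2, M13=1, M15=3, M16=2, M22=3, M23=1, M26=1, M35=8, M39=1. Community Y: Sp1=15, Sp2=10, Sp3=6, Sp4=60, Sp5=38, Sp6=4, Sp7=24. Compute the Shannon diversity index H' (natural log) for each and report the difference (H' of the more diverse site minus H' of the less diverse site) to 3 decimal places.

Community X: N=31, proportions 0.29032, 0.06452, 0.03226, 0.09677, 0.06452, 0.09677, 0.03226, 0.03226, 0.25806, 0.03226, giving H' = 1.95738 (working shown to 5 dp, full precision carried).
Community Y: N=157, proportions 0.09554, 0.06369, 0.03822, 0.38217, 0.24204, 0.02548, 0.15287, giving H' = 1.61609.
Difference = |1.95738 − 1.61609| = 0.34129, i.e. 0.341 to 3 decimal places.

0.341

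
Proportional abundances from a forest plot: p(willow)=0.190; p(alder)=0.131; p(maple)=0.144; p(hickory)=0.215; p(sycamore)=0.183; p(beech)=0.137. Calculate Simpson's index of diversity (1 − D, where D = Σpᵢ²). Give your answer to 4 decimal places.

0.8275

D = 0.19² + 0.131² + 0.144² + 0.215² + 0.183² + 0.137² = 0.036100 + 0.017161 + 0.020736 + 0.046225 + 0.033489 + 0.018769 = 0.172480 (working shown to 6 dp, full precision carried).
So 1 − D = 0.827520, i.e. 0.8275 to 4 decimal places.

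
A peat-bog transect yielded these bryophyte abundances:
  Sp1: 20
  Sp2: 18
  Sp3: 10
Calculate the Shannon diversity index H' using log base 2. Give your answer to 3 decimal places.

Total N = 20+18+10 = 48, so the proportions are 0.41667, 0.375, 0.20833 (working shown to 5 dp, full precision carried).
Each pᵢ log₂ pᵢ term: 0.41667×(-1.26303)=-0.52626, 0.375×(-1.41504)=-0.53064, 0.20833×(-2.26303)=-0.47147.
Sum = -1.52837, so H' = 1.528.

1.528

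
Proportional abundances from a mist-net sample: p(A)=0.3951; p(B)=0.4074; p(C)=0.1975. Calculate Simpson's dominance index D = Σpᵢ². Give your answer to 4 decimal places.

0.3611

D = 0.3951² + 0.4074² + 0.1975² = 0.156104 + 0.165975 + 0.039006 = 0.361085 (working shown to 6 dp, full precision carried).
To 4 decimal places, D = 0.3611.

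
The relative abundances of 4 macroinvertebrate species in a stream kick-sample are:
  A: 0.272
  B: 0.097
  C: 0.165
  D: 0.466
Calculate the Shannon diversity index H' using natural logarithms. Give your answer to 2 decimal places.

Each pᵢ ln pᵢ term (working shown to 4 dp, full precision carried): 0.272×(-1.3020)=-0.3541, 0.097×(-2.3330)=-0.2263, 0.165×(-1.8018)=-0.2973, 0.466×(-0.7636)=-0.3558.
Sum = -1.2336, so H' = 1.23.

1.23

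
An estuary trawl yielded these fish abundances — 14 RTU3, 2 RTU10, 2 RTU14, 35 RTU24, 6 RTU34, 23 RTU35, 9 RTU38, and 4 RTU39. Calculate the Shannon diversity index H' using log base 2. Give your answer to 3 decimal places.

Total N = 14+2+2+35+6+23+9+4 = 95, so the proportions are 0.14737, 0.02105, 0.02105, 0.36842, 0.06316, 0.24211, 0.09474, 0.04211 (working shown to 5 dp, full precision carried).
Each pᵢ log₂ pᵢ term: 0.14737×(-2.76250)=-0.40711, 0.02105×(-5.56986)=-0.11726, 0.02105×(-5.56986)=-0.11726, 0.36842×(-1.44057)=-0.53074, 0.06316×(-3.98489)=-0.25168, 0.24211×(-2.04629)=-0.49542, 0.09474×(-3.39993)=-0.32210, 0.04211×(-4.56986)=-0.19241.
Sum = -2.43397, so H' = 2.434.

2.434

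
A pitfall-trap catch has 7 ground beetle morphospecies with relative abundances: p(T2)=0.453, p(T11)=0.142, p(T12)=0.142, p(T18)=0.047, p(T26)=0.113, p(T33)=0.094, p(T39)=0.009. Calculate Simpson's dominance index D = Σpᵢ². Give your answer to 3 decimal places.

0.269

D = 0.453² + 0.142² + 0.142² + 0.047² + 0.113² + 0.094² + 0.009² = 0.20521 + 0.02016 + 0.02016 + 0.00221 + 0.01277 + 0.00884 + 0.00008 = 0.26943 (working shown to 5 dp, full precision carried).
To 3 decimal places, D = 0.269.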